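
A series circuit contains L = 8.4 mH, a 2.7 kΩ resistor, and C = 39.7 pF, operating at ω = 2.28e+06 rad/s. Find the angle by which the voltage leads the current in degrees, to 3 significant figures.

X_L = ωL = 19200 Ω
X_C = 1/(ωC) = 11000 Ω
Net reactance X = X_L − X_C = 8100 Ω
Z = 2700 + j8100 Ω
|Z| = √(2700² + 8100²) = 8540 Ω
∠Z = arctan(8100/2700) = 71.6°

71.6°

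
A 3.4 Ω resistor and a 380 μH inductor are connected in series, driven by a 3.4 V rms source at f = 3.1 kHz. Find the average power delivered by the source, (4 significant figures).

ω = 2πf = 19480 rad/s
X_L = ωL = 7.402 Ω
Z = 3.400 + j7.402 Ω
|Z| = √(3.400² + 7.402²) = 8.145 Ω
∠Z = arctan(7.402/3.400) = 65.33°
I = V/|Z| = 417.4 mA
P = VI cos φ = 3.4 × 0.4174 × cos(65.33°) = 592.4 mW

592.4 mW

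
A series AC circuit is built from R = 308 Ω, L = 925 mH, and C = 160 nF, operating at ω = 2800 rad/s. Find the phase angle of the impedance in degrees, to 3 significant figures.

X_L = ωL = 2590 Ω
X_C = 1/(ωC) = 2230 Ω
Net reactance X = X_L − X_C = 358 Ω
Z = 308 + j358 Ω
|Z| = √(308² + 358²) = 472 Ω
∠Z = arctan(358/308) = 49.3°

49.3°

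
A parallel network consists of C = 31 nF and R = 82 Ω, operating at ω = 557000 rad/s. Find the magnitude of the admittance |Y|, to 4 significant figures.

21.14 mS

X_C = 1/(ωC) = 57.91 Ω
Parallel: admittances add. Y = 1/R + jωC
Y = (0.01220 + j0.01727) S
|Y| = 0.02114 S → |Z| = 1/|Y| = 47.31 Ω, ∠Z = −∠Y = -54.77°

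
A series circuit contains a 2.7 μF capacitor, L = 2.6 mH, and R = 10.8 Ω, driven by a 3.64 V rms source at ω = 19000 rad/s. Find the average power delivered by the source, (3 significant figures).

X_L = ωL = 49.4 Ω
X_C = 1/(ωC) = 19.5 Ω
Net reactance X = X_L − X_C = 29.9 Ω
Z = 10.8 + j29.9 Ω
|Z| = √(10.8² + 29.9²) = 31.8 Ω
∠Z = arctan(29.9/10.8) = 70.1°
I = V/|Z| = 114 mA
P = VI cos φ = 3.64 × 0.114 × cos(70.1°) = 142 mW

142 mW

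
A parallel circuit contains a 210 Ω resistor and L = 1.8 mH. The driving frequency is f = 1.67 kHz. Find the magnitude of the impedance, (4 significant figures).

18.81 Ω

ω = 2πf = 10490 rad/s
X_L = ωL = 18.89 Ω
Parallel: admittances add. Y = 1/R + 1/(jωL)
Y = (0.004762 − j0.05295) S
|Y| = 0.05316 S → |Z| = 1/|Y| = 18.81 Ω, ∠Z = −∠Y = 84.86°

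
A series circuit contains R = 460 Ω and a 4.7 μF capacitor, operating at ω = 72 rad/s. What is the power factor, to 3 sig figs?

0.154

X_C = 1/(ωC) = 2960 Ω
Z = 460 − j2960 Ω
|Z| = √(460² + 2960²) = 2990 Ω
∠Z = arctan(-2960/460) = -81.2°
cos φ = cos(-81.2°) = 0.154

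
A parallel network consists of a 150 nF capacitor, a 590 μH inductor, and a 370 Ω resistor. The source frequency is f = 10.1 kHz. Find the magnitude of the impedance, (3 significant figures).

ω = 2πf = 63460 rad/s
X_L = ωL = 37.4 Ω
X_C = 1/(ωC) = 105 Ω
Parallel: admittances add. Y = 1/R + 1/(jωL) + jωC
Y = (0.00270 − j0.0172) S
|Y| = 0.0174 S → |Z| = 1/|Y| = 57.5 Ω, ∠Z = −∠Y = 81.1°

57.5 Ω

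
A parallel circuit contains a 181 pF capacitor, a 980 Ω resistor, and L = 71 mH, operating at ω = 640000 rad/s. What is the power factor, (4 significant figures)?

X_L = ωL = 45440 Ω
X_C = 1/(ωC) = 8633 Ω
Parallel: admittances add. Y = 1/R + 1/(jωL) + jωC
Y = (0.001020 + j9.383e-05) S
|Y| = 0.001025 S → |Z| = 1/|Y| = 975.9 Ω, ∠Z = −∠Y = -5.254°
cos φ = cos(-5.254°) = 0.9958

0.9958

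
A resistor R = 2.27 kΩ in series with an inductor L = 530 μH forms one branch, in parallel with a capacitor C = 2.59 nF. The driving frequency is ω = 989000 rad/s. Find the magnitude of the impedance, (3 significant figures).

X_L = ωL = 524 Ω
X_C = 1/(ωC) = 390 Ω
Branch 1 (R+jX_L): Z₁ = 2270 + j524 Ω, |Z₁| = 2330 Ω
Branch 2 (−jX_C): Z₂ = −j390 Ω
Parallel: Z = Z₁Z₂/(Z₁+Z₂), |Z| = 400 Ω, ∠Z = -80.4°

400 Ω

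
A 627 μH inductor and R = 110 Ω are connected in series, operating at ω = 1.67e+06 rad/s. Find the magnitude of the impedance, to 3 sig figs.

X_L = ωL = 1050 Ω
Z = 110 + j1050 Ω
|Z| = √(110² + 1050²) = 1050 Ω

1050 Ω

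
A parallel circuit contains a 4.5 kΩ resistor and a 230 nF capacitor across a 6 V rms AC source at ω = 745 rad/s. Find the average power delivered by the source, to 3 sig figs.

8.00 mW

X_C = 1/(ωC) = 5840 Ω
Parallel: admittances add. Y = 1/R + jωC
Y = (0.000222 + j0.000171) S
|Y| = 0.000281 S → |Z| = 1/|Y| = 3560 Ω, ∠Z = −∠Y = -37.6°
I = V/|Z| = 1.68 mA
P = VI cos φ = 6 × 0.00168 × cos(-37.6°) = 8.00 mW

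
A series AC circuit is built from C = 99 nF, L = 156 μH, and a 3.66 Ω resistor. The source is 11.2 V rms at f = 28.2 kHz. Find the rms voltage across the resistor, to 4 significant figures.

1.385 V

ω = 2πf = 177200 rad/s
X_L = ωL = 27.64 Ω
X_C = 1/(ωC) = 57.01 Ω
Net reactance X = X_L − X_C = -29.37 Ω
Z = 3.660 − j29.37 Ω
|Z| = √(3.660² + 29.37²) = 29.59 Ω
I = V/|Z| = 378.5 mA
V_R = I·|Z_R| = 0.3785 × 3.660 = 1.385 V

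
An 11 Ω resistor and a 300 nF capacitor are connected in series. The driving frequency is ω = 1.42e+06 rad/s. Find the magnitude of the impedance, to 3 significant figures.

11.2 Ω

X_C = 1/(ωC) = 2.35 Ω
Z = 11.0 − j2.35 Ω
|Z| = √(11.0² + 2.35²) = 11.2 Ω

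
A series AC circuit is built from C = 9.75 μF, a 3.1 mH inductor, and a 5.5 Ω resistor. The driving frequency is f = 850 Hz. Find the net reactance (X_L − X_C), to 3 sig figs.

ω = 2πf = 5341 rad/s
X_L = ωL = 16.6 Ω
X_C = 1/(ωC) = 19.2 Ω
X = 16.6 − 19.2 = -2.65 Ω

-2.65 Ω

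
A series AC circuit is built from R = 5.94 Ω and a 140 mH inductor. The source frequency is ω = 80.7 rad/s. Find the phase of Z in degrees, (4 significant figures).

62.27°

X_L = ωL = 11.30 Ω
Z = 5.940 + j11.30 Ω
|Z| = √(5.940² + 11.30²) = 12.76 Ω
∠Z = arctan(11.30/5.940) = 62.27°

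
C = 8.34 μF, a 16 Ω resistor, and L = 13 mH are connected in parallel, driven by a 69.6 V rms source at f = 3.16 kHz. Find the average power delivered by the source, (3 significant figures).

ω = 2πf = 19850 rad/s
X_L = ωL = 258 Ω
X_C = 1/(ωC) = 6.04 Ω
Parallel: admittances add. Y = 1/R + 1/(jωL) + jωC
Y = (0.0625 + j0.162) S
|Y| = 0.173 S → |Z| = 1/|Y| = 5.77 Ω, ∠Z = −∠Y = -68.9°
I = V/|Z| = 12.1 A
P = VI cos φ = 69.6 × 12.1 × cos(-68.9°) = 303 W

303 W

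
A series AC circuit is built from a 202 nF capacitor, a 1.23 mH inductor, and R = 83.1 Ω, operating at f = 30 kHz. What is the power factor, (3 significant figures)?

ω = 2πf = 188500 rad/s
X_L = ωL = 232 Ω
X_C = 1/(ωC) = 26.3 Ω
Net reactance X = X_L − X_C = 206 Ω
Z = 83.1 + j206 Ω
|Z| = √(83.1² + 206²) = 222 Ω
∠Z = arctan(206/83.1) = 68.0°
cos φ = cos(68.0°) = 0.375

0.375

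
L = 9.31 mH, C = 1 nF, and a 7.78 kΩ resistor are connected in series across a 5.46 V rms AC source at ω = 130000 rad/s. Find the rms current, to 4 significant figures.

539.2 μA

X_L = ωL = 1210 Ω
X_C = 1/(ωC) = 7692 Ω
Net reactance X = X_L − X_C = -6482 Ω
Z = 7780 − j6482 Ω
|Z| = √(7780² + 6482²) = 10130 Ω
I = V/|Z| = 5.46/10130 = 539.2 μA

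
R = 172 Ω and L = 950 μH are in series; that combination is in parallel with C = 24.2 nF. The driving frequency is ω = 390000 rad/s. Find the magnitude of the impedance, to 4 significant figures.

X_L = ωL = 370.5 Ω
X_C = 1/(ωC) = 106.0 Ω
Branch 1 (R+jX_L): Z₁ = 172.0 + j370.5 Ω, |Z₁| = 408.5 Ω
Branch 2 (−jX_C): Z₂ = −j106.0 Ω
Parallel: Z = Z₁Z₂/(Z₁+Z₂), |Z| = 137.2 Ω, ∠Z = -81.87°

137.2 Ω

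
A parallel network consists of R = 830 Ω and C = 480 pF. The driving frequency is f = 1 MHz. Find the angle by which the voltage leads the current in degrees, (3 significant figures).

-68.2°

ω = 2πf = 6.283e+06 rad/s
X_C = 1/(ωC) = 332 Ω
Parallel: admittances add. Y = 1/R + jωC
Y = (0.00120 + j0.00302) S
|Y| = 0.00325 S → |Z| = 1/|Y| = 308 Ω, ∠Z = −∠Y = -68.2°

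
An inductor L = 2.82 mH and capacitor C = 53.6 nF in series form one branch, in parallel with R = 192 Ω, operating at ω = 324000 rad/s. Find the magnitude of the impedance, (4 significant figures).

X_L = ωL = 913.7 Ω
X_C = 1/(ωC) = 57.58 Ω
Branch 1: Z₁ = R = 192.0 Ω
Branch 2 (series LC): Z₂ = j(X_L − X_C) = j856.1 Ω
Parallel: Z = Z₁Z₂/(Z₁+Z₂), |Z| = 187.3 Ω, ∠Z = 12.64°

187.3 Ω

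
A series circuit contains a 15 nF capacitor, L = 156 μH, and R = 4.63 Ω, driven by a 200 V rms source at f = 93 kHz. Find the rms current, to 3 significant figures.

8.55 A

ω = 2πf = 584300 rad/s
X_L = ωL = 91.2 Ω
X_C = 1/(ωC) = 114 Ω
Net reactance X = X_L − X_C = -22.9 Ω
Z = 4.63 − j22.9 Ω
|Z| = √(4.63² + 22.9²) = 23.4 Ω
I = V/|Z| = 200/23.4 = 8.55 A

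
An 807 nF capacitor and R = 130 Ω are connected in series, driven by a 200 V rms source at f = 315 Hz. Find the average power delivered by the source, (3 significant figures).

12.7 W

ω = 2πf = 1979 rad/s
X_C = 1/(ωC) = 626 Ω
Z = 130 − j626 Ω
|Z| = √(130² + 626²) = 639 Ω
∠Z = arctan(-626/130) = -78.3°
I = V/|Z| = 313 mA
P = VI cos φ = 200 × 0.313 × cos(-78.3°) = 12.7 W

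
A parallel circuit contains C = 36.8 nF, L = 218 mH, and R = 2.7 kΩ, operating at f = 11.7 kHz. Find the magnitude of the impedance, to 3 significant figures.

ω = 2πf = 73510 rad/s
X_L = ωL = 16000 Ω
X_C = 1/(ωC) = 370 Ω
Parallel: admittances add. Y = 1/R + 1/(jωL) + jωC
Y = (0.000370 + j0.00264) S
|Y| = 0.00267 S → |Z| = 1/|Y| = 375 Ω, ∠Z = −∠Y = -82.0°

375 Ω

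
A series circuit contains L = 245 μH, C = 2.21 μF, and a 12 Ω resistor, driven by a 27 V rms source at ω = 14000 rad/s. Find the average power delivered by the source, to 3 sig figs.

8.94 W

X_L = ωL = 3.43 Ω
X_C = 1/(ωC) = 32.3 Ω
Net reactance X = X_L − X_C = -28.9 Ω
Z = 12.0 − j28.9 Ω
|Z| = √(12.0² + 28.9²) = 31.3 Ω
∠Z = arctan(-28.9/12.0) = -67.4°
I = V/|Z| = 863 mA
P = VI cos φ = 27 × 0.863 × cos(-67.4°) = 8.94 W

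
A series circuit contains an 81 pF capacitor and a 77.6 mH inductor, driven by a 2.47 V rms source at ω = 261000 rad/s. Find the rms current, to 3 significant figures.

X_L = ωL = 20300 Ω
X_C = 1/(ωC) = 47300 Ω
Net reactance X = X_L − X_C = -27000 Ω
Z = − j27000 Ω
|Z| = √(0² + 27000²) = 27000 Ω
I = V/|Z| = 2.47/27000 = 91.3 μA

91.3 μA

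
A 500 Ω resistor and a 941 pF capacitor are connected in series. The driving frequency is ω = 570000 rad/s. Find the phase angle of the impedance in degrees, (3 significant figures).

-75.0°

X_C = 1/(ωC) = 1860 Ω
Z = 500 − j1860 Ω
|Z| = √(500² + 1860²) = 1930 Ω
∠Z = arctan(-1860/500) = -75.0°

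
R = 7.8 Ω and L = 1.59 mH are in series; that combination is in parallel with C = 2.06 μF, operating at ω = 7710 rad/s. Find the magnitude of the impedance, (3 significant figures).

X_L = ωL = 12.3 Ω
X_C = 1/(ωC) = 63.0 Ω
Branch 1 (R+jX_L): Z₁ = 7.80 + j12.3 Ω, |Z₁| = 14.5 Ω
Branch 2 (−jX_C): Z₂ = −j63.0 Ω
Parallel: Z = Z₁Z₂/(Z₁+Z₂), |Z| = 17.8 Ω, ∠Z = 48.8°

17.8 Ω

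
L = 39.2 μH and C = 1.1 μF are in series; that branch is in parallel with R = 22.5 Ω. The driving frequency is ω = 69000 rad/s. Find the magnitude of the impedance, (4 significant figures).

9.493 Ω

X_L = ωL = 2.705 Ω
X_C = 1/(ωC) = 13.18 Ω
Branch 1: Z₁ = R = 22.50 Ω
Branch 2 (series LC): Z₂ = j(X_L − X_C) = −j10.47 Ω
Parallel: Z = Z₁Z₂/(Z₁+Z₂), |Z| = 9.493 Ω, ∠Z = -65.04°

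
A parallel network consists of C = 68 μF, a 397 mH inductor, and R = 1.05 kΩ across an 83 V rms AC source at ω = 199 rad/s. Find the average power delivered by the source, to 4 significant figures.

X_L = ωL = 79.00 Ω
X_C = 1/(ωC) = 73.90 Ω
Parallel: admittances add. Y = 1/R + 1/(jωL) + jωC
Y = (0.0009524 + j0.0008743) S
|Y| = 0.001293 S → |Z| = 1/|Y| = 773.5 Ω, ∠Z = −∠Y = -42.55°
I = V/|Z| = 107.3 mA
P = VI cos φ = 83 × 0.1073 × cos(-42.55°) = 6.561 W

6.561 W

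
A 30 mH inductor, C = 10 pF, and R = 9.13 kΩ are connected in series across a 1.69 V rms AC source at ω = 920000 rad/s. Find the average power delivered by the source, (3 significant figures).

X_L = ωL = 27600 Ω
X_C = 1/(ωC) = 109000 Ω
Net reactance X = X_L − X_C = -81100 Ω
Z = 9130 − j81100 Ω
|Z| = √(9130² + 81100²) = 81600 Ω
∠Z = arctan(-81100/9130) = -83.6°
I = V/|Z| = 20.7 μA
P = VI cos φ = 1.69 × 2.07e-05 × cos(-83.6°) = 3.92 μW

3.92 μW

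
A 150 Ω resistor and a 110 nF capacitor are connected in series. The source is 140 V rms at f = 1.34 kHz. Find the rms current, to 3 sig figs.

128 mA

ω = 2πf = 8419 rad/s
X_C = 1/(ωC) = 1080 Ω
Z = 150 − j1080 Ω
|Z| = √(150² + 1080²) = 1090 Ω
I = V/|Z| = 140/1090 = 128 mA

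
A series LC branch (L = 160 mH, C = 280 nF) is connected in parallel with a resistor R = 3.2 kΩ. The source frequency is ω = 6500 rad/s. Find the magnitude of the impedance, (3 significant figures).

X_L = ωL = 1040 Ω
X_C = 1/(ωC) = 549 Ω
Branch 1: Z₁ = R = 3200 Ω
Branch 2 (series LC): Z₂ = j(X_L − X_C) = j491 Ω
Parallel: Z = Z₁Z₂/(Z₁+Z₂), |Z| = 485 Ω, ∠Z = 81.3°

485 Ω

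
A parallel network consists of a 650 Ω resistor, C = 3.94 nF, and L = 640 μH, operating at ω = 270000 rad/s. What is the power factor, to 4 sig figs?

X_L = ωL = 172.8 Ω
X_C = 1/(ωC) = 940.0 Ω
Parallel: admittances add. Y = 1/R + 1/(jωL) + jωC
Y = (0.001538 − j0.004723) S
|Y| = 0.004967 S → |Z| = 1/|Y| = 201.3 Ω, ∠Z = −∠Y = 71.96°
cos φ = cos(71.96°) = 0.3097

0.3097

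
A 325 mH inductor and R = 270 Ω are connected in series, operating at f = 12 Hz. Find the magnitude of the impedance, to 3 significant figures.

271 Ω

ω = 2πf = 75.40 rad/s
X_L = ωL = 24.5 Ω
Z = 270 + j24.5 Ω
|Z| = √(270² + 24.5²) = 271 Ω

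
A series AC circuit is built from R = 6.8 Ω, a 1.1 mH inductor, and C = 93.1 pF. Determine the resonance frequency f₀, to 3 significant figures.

497 kHz

ω₀ = 1/√(LC) = 1/√(0.0011 × 9.31e-11) = 3.125e+06 rad/s
f₀ = ω₀/(2π) = 497 kHz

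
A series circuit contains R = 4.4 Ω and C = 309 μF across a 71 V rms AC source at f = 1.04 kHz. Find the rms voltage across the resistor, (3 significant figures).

ω = 2πf = 6535 rad/s
X_C = 1/(ωC) = 0.495 Ω
Z = 4.40 − j0.495 Ω
|Z| = √(4.40² + 0.495²) = 4.43 Ω
I = V/|Z| = 16.0 A
V_R = I·|Z_R| = 16.0 × 4.40 = 70.6 V

70.6 V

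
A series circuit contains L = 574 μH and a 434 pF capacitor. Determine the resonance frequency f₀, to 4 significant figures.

318.9 kHz

ω₀ = 1/√(LC) = 1/√(0.000574 × 4.34e-10) = 2.004e+06 rad/s
f₀ = ω₀/(2π) = 318.9 kHz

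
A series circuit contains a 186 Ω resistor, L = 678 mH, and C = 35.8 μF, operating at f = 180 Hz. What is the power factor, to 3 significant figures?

0.243

ω = 2πf = 1131 rad/s
X_L = ωL = 767 Ω
X_C = 1/(ωC) = 24.7 Ω
Net reactance X = X_L − X_C = 742 Ω
Z = 186 + j742 Ω
|Z| = √(186² + 742²) = 765 Ω
∠Z = arctan(742/186) = 75.9°
cos φ = cos(75.9°) = 0.243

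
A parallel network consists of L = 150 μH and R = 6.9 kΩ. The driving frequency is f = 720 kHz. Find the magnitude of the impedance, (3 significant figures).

675 Ω

ω = 2πf = 4.524e+06 rad/s
X_L = ωL = 679 Ω
Parallel: admittances add. Y = 1/R + 1/(jωL)
Y = (0.000145 − j0.00147) S
|Y| = 0.00148 S → |Z| = 1/|Y| = 675 Ω, ∠Z = −∠Y = 84.4°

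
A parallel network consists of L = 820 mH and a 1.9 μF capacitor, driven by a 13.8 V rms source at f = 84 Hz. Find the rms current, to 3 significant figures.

18.0 mA

ω = 2πf = 527.8 rad/s
X_L = ωL = 433 Ω
X_C = 1/(ωC) = 997 Ω
Parallel: admittances add. Y = 1/(jωL) + jωC
Y = (0 − j0.00131) S
|Y| = 0.00131 S → |Z| = 1/|Y| = 765 Ω, ∠Z = −∠Y = 90.0°
I = V/|Z| = 13.8/765 = 18.0 mA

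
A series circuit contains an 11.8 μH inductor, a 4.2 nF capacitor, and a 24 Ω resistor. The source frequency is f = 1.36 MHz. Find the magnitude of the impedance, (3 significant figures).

ω = 2πf = 8.545e+06 rad/s
X_L = ωL = 101 Ω
X_C = 1/(ωC) = 27.9 Ω
Net reactance X = X_L − X_C = 73.0 Ω
Z = 24.0 + j73.0 Ω
|Z| = √(24.0² + 73.0²) = 76.8 Ω

76.8 Ω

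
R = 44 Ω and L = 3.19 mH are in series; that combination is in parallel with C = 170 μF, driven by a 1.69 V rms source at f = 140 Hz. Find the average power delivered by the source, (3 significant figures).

64.6 mW

ω = 2πf = 879.6 rad/s
X_L = ωL = 2.81 Ω
X_C = 1/(ωC) = 6.69 Ω
Branch 1 (R+jX_L): Z₁ = 44.0 + j2.81 Ω, |Z₁| = 44.1 Ω
Branch 2 (−jX_C): Z₂ = −j6.69 Ω
Parallel: Z = Z₁Z₂/(Z₁+Z₂), |Z| = 6.67 Ω, ∠Z = -81.3°
I = V/|Z| = 253 mA
P = VI cos φ = 1.69 × 0.253 × cos(-81.3°) = 64.6 mW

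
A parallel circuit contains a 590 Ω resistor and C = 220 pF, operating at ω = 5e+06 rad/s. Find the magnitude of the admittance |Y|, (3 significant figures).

X_C = 1/(ωC) = 909 Ω
Parallel: admittances add. Y = 1/R + jωC
Y = (0.00169 + j0.00110) S
|Y| = 0.00202 S → |Z| = 1/|Y| = 495 Ω, ∠Z = −∠Y = -33.0°

2.02 mS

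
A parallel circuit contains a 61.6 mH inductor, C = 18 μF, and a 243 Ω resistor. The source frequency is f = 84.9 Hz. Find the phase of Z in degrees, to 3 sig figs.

78.8°

ω = 2πf = 533.4 rad/s
X_L = ωL = 32.9 Ω
X_C = 1/(ωC) = 104 Ω
Parallel: admittances add. Y = 1/R + 1/(jωL) + jωC
Y = (0.00412 − j0.0208) S
|Y| = 0.0212 S → |Z| = 1/|Y| = 47.1 Ω, ∠Z = −∠Y = 78.8°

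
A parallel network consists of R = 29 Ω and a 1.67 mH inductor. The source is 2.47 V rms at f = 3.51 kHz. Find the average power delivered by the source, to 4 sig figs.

210.4 mW

ω = 2πf = 22050 rad/s
X_L = ωL = 36.83 Ω
Parallel: admittances add. Y = 1/R + 1/(jωL)
Y = (0.03448 − j0.02715) S
|Y| = 0.04389 S → |Z| = 1/|Y| = 22.78 Ω, ∠Z = −∠Y = 38.22°
I = V/|Z| = 108.4 mA
P = VI cos φ = 2.47 × 0.1084 × cos(38.22°) = 210.4 mW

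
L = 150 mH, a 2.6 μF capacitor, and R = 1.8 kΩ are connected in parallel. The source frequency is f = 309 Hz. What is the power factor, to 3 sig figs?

0.325

ω = 2πf = 1942 rad/s
X_L = ωL = 291 Ω
X_C = 1/(ωC) = 198 Ω
Parallel: admittances add. Y = 1/R + 1/(jωL) + jωC
Y = (0.000556 + j0.00161) S
|Y| = 0.00171 S → |Z| = 1/|Y| = 586 Ω, ∠Z = −∠Y = -71.0°
cos φ = cos(-71.0°) = 0.325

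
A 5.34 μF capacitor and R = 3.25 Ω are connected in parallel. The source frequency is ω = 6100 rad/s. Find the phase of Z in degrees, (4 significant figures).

-6.043°

X_C = 1/(ωC) = 30.70 Ω
Parallel: admittances add. Y = 1/R + jωC
Y = (0.3077 + j0.03257) S
|Y| = 0.3094 S → |Z| = 1/|Y| = 3.232 Ω, ∠Z = −∠Y = -6.043°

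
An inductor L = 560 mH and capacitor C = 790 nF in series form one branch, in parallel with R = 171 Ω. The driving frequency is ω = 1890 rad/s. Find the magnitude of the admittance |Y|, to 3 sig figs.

6.39 mS

X_L = ωL = 1060 Ω
X_C = 1/(ωC) = 670 Ω
Branch 1: Z₁ = R = 171 Ω
Branch 2 (series LC): Z₂ = j(X_L − X_C) = j389 Ω
Parallel: Z = Z₁Z₂/(Z₁+Z₂), |Z| = 157 Ω, ∠Z = 23.7°
|Y| = 1/|Z| = 6.39 mS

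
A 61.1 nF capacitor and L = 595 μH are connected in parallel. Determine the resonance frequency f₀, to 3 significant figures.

26.4 kHz

ω₀ = 1/√(LC) = 1/√(0.000595 × 6.11e-08) = 165900 rad/s
f₀ = ω₀/(2π) = 26.4 kHz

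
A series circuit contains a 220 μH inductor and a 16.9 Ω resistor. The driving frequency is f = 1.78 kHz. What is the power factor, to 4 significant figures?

ω = 2πf = 11180 rad/s
X_L = ωL = 2.460 Ω
Z = 16.90 + j2.460 Ω
|Z| = √(16.90² + 2.460²) = 17.08 Ω
∠Z = arctan(2.460/16.90) = 8.284°
cos φ = cos(8.284°) = 0.9896

0.9896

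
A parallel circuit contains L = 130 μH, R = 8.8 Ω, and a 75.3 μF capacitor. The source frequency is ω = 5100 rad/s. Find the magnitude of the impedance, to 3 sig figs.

0.885 Ω

X_L = ωL = 0.663 Ω
X_C = 1/(ωC) = 2.60 Ω
Parallel: admittances add. Y = 1/R + 1/(jωL) + jωC
Y = (0.114 − j1.12) S
|Y| = 1.13 S → |Z| = 1/|Y| = 0.885 Ω, ∠Z = −∠Y = 84.2°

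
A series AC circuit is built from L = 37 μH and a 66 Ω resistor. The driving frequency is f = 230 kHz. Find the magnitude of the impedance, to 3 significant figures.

84.9 Ω

ω = 2πf = 1.445e+06 rad/s
X_L = ωL = 53.5 Ω
Z = 66.0 + j53.5 Ω
|Z| = √(66.0² + 53.5²) = 84.9 Ω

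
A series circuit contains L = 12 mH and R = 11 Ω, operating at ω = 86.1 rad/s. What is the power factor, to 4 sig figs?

0.9956

X_L = ωL = 1.033 Ω
Z = 11.00 + j1.033 Ω
|Z| = √(11.00² + 1.033²) = 11.05 Ω
∠Z = arctan(1.033/11.00) = 5.366°
cos φ = cos(5.366°) = 0.9956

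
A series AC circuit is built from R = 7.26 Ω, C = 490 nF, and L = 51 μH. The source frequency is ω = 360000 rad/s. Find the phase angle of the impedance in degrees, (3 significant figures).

X_L = ωL = 18.4 Ω
X_C = 1/(ωC) = 5.67 Ω
Net reactance X = X_L − X_C = 12.7 Ω
Z = 7.26 + j12.7 Ω
|Z| = √(7.26² + 12.7²) = 14.6 Ω
∠Z = arctan(12.7/7.26) = 60.2°

60.2°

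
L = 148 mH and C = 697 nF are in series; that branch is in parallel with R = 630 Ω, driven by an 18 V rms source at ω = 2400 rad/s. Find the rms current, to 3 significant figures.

X_L = ωL = 355 Ω
X_C = 1/(ωC) = 598 Ω
Branch 1: Z₁ = R = 630 Ω
Branch 2 (series LC): Z₂ = j(X_L − X_C) = −j243 Ω
Parallel: Z = Z₁Z₂/(Z₁+Z₂), |Z| = 226 Ω, ∠Z = -68.9°
I = V/|Z| = 18/226 = 79.5 mA

79.5 mA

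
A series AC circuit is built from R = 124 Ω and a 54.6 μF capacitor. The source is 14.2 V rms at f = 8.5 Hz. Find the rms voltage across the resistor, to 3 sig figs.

4.83 V

ω = 2πf = 53.41 rad/s
X_C = 1/(ωC) = 343 Ω
Z = 124 − j343 Ω
|Z| = √(124² + 343²) = 365 Ω
I = V/|Z| = 38.9 mA
V_R = I·|Z_R| = 0.0389 × 124 = 4.83 V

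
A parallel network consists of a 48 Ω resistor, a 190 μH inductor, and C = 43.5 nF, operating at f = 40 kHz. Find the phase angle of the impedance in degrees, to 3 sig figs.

25.7°

ω = 2πf = 251300 rad/s
X_L = ωL = 47.8 Ω
X_C = 1/(ωC) = 91.5 Ω
Parallel: admittances add. Y = 1/R + 1/(jωL) + jωC
Y = (0.0208 − j0.0100) S
|Y| = 0.0231 S → |Z| = 1/|Y| = 43.3 Ω, ∠Z = −∠Y = 25.7°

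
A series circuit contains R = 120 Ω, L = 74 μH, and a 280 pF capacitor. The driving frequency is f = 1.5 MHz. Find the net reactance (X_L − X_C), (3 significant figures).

318 Ω

ω = 2πf = 9.425e+06 rad/s
X_L = ωL = 697 Ω
X_C = 1/(ωC) = 379 Ω
X = 697 − 379 = 318 Ω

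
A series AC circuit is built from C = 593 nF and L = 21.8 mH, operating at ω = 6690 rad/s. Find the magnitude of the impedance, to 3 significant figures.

106 Ω

X_L = ωL = 146 Ω
X_C = 1/(ωC) = 252 Ω
Net reactance X = X_L − X_C = -106 Ω
Z = − j106 Ω
|Z| = √(0² + 106²) = 106 Ω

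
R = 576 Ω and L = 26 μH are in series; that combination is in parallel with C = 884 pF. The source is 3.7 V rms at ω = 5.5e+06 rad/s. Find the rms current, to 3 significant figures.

X_L = ωL = 143 Ω
X_C = 1/(ωC) = 206 Ω
Branch 1 (R+jX_L): Z₁ = 576 + j143 Ω, |Z₁| = 593 Ω
Branch 2 (−jX_C): Z₂ = −j206 Ω
Parallel: Z = Z₁Z₂/(Z₁+Z₂), |Z| = 211 Ω, ∠Z = -69.8°
I = V/|Z| = 3.7/211 = 17.6 mA

17.6 mA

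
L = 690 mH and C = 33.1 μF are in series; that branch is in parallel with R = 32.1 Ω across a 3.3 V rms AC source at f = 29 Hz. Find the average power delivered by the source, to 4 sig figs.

ω = 2πf = 182.2 rad/s
X_L = ωL = 125.7 Ω
X_C = 1/(ωC) = 165.8 Ω
Branch 1: Z₁ = R = 32.10 Ω
Branch 2 (series LC): Z₂ = j(X_L − X_C) = −j40.08 Ω
Parallel: Z = Z₁Z₂/(Z₁+Z₂), |Z| = 25.05 Ω, ∠Z = -38.69°
I = V/|Z| = 131.7 mA
P = VI cos φ = 3.3 × 0.1317 × cos(-38.69°) = 339.3 mW

339.3 mW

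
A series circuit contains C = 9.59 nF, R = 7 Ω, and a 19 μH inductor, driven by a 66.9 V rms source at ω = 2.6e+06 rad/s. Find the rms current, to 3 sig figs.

X_L = ωL = 49.4 Ω
X_C = 1/(ωC) = 40.1 Ω
Net reactance X = X_L − X_C = 9.29 Ω
Z = 7.00 + j9.29 Ω
|Z| = √(7.00² + 9.29²) = 11.6 Ω
I = V/|Z| = 66.9/11.6 = 5.75 A

5.75 A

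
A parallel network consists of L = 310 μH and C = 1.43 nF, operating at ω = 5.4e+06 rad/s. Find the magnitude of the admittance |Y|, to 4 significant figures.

7.125 mS

X_L = ωL = 1674 Ω
X_C = 1/(ωC) = 129.5 Ω
Parallel: admittances add. Y = 1/(jωL) + jωC
Y = (0 + j0.007125) S
|Y| = 0.007125 S → |Z| = 1/|Y| = 140.4 Ω, ∠Z = −∠Y = -90.00°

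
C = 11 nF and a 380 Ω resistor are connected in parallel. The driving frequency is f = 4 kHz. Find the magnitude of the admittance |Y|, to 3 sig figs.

ω = 2πf = 25130 rad/s
X_C = 1/(ωC) = 3620 Ω
Parallel: admittances add. Y = 1/R + jωC
Y = (0.00263 + j0.000276) S
|Y| = 0.00265 S → |Z| = 1/|Y| = 378 Ω, ∠Z = −∠Y = -6.00°

2.65 mS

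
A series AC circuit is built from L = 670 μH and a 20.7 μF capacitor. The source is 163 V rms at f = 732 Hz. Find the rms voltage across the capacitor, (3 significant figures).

231 V

ω = 2πf = 4599 rad/s
X_L = ωL = 3.08 Ω
X_C = 1/(ωC) = 10.5 Ω
Net reactance X = X_L − X_C = -7.42 Ω
Z = − j7.42 Ω
|Z| = √(0² + 7.42²) = 7.42 Ω
I = V/|Z| = 22.0 A
V_C = I·|Z_C| = 22.0 × 10.5 = 231 V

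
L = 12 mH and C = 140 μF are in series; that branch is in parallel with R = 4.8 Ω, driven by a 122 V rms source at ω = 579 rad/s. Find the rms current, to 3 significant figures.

34.0 A

X_L = ωL = 6.95 Ω
X_C = 1/(ωC) = 12.3 Ω
Branch 1: Z₁ = R = 4.80 Ω
Branch 2 (series LC): Z₂ = j(X_L − X_C) = −j5.39 Ω
Parallel: Z = Z₁Z₂/(Z₁+Z₂), |Z| = 3.58 Ω, ∠Z = -41.7°
I = V/|Z| = 122/3.58 = 34.0 A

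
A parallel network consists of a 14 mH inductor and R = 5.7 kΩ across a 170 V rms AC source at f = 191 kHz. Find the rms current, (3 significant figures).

ω = 2πf = 1.2e+06 rad/s
X_L = ωL = 16800 Ω
Parallel: admittances add. Y = 1/R + 1/(jωL)
Y = (0.000175 − j5.95e-05) S
|Y| = 0.000185 S → |Z| = 1/|Y| = 5400 Ω, ∠Z = −∠Y = 18.7°
I = V/|Z| = 170/5400 = 31.5 mA

31.5 mA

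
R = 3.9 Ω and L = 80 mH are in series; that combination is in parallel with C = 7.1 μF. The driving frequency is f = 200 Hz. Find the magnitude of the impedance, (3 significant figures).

ω = 2πf = 1257 rad/s
X_L = ωL = 101 Ω
X_C = 1/(ωC) = 112 Ω
Branch 1 (R+jX_L): Z₁ = 3.90 + j101 Ω, |Z₁| = 101 Ω
Branch 2 (−jX_C): Z₂ = −j112 Ω
Parallel: Z = Z₁Z₂/(Z₁+Z₂), |Z| = 925 Ω, ∠Z = 69.1°

925 Ω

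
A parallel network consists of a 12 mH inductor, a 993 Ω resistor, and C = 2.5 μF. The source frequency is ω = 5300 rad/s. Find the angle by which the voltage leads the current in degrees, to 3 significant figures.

67.8°

X_L = ωL = 63.6 Ω
X_C = 1/(ωC) = 75.5 Ω
Parallel: admittances add. Y = 1/R + 1/(jωL) + jωC
Y = (0.00101 − j0.00247) S
|Y| = 0.00267 S → |Z| = 1/|Y| = 374 Ω, ∠Z = −∠Y = 67.8°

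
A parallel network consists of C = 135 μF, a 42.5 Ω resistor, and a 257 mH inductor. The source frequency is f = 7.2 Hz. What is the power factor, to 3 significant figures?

ω = 2πf = 45.24 rad/s
X_L = ωL = 11.6 Ω
X_C = 1/(ωC) = 164 Ω
Parallel: admittances add. Y = 1/R + 1/(jωL) + jωC
Y = (0.0235 − j0.0799) S
|Y| = 0.0833 S → |Z| = 1/|Y| = 12.0 Ω, ∠Z = −∠Y = 73.6°
cos φ = cos(73.6°) = 0.282

0.282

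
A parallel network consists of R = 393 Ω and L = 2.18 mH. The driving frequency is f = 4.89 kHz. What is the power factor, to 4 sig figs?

ω = 2πf = 30720 rad/s
X_L = ωL = 66.98 Ω
Parallel: admittances add. Y = 1/R + 1/(jωL)
Y = (0.002545 − j0.01493) S
|Y| = 0.01515 S → |Z| = 1/|Y| = 66.03 Ω, ∠Z = −∠Y = 80.33°
cos φ = cos(80.33°) = 0.1680

0.1680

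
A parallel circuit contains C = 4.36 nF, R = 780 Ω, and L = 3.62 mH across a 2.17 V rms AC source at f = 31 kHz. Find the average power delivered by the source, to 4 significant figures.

ω = 2πf = 194800 rad/s
X_L = ωL = 705.1 Ω
X_C = 1/(ωC) = 1178 Ω
Parallel: admittances add. Y = 1/R + 1/(jωL) + jωC
Y = (0.001282 − j0.0005690) S
|Y| = 0.001403 S → |Z| = 1/|Y| = 712.9 Ω, ∠Z = −∠Y = 23.93°
I = V/|Z| = 3.044 mA
P = VI cos φ = 2.17 × 0.003044 × cos(23.93°) = 6.037 mW

6.037 mW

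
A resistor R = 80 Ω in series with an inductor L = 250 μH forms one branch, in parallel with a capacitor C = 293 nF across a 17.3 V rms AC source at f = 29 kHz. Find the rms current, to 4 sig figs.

ω = 2πf = 182200 rad/s
X_L = ωL = 45.55 Ω
X_C = 1/(ωC) = 18.73 Ω
Branch 1 (R+jX_L): Z₁ = 80.00 + j45.55 Ω, |Z₁| = 92.06 Ω
Branch 2 (−jX_C): Z₂ = −j18.73 Ω
Parallel: Z = Z₁Z₂/(Z₁+Z₂), |Z| = 20.44 Ω, ∠Z = -78.88°
I = V/|Z| = 17.3/20.44 = 846.5 mA

846.5 mA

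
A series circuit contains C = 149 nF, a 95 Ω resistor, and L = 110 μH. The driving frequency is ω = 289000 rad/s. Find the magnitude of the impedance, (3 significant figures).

95.4 Ω

X_L = ωL = 31.8 Ω
X_C = 1/(ωC) = 23.2 Ω
Net reactance X = X_L − X_C = 8.57 Ω
Z = 95.0 + j8.57 Ω
|Z| = √(95.0² + 8.57²) = 95.4 Ω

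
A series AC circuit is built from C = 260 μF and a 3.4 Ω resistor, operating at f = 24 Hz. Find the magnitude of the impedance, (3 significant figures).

ω = 2πf = 150.8 rad/s
X_C = 1/(ωC) = 25.5 Ω
Z = 3.40 − j25.5 Ω
|Z| = √(3.40² + 25.5²) = 25.7 Ω

25.7 Ω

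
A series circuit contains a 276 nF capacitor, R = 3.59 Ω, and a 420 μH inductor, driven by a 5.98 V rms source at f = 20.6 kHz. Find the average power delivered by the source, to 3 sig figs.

ω = 2πf = 129400 rad/s
X_L = ωL = 54.4 Ω
X_C = 1/(ωC) = 28.0 Ω
Net reactance X = X_L − X_C = 26.4 Ω
Z = 3.59 + j26.4 Ω
|Z| = √(3.59² + 26.4²) = 26.6 Ω
∠Z = arctan(26.4/3.59) = 82.2°
I = V/|Z| = 225 mA
P = VI cos φ = 5.98 × 0.225 × cos(82.2°) = 181 mW

181 mW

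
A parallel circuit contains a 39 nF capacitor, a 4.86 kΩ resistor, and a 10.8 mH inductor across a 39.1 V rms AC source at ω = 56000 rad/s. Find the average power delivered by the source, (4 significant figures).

314.6 mW

X_L = ωL = 604.8 Ω
X_C = 1/(ωC) = 457.9 Ω
Parallel: admittances add. Y = 1/R + 1/(jωL) + jωC
Y = (0.0002058 + j0.0005306) S
|Y| = 0.0005691 S → |Z| = 1/|Y| = 1757 Ω, ∠Z = −∠Y = -68.80°
I = V/|Z| = 22.25 mA
P = VI cos φ = 39.1 × 0.02225 × cos(-68.80°) = 314.6 mW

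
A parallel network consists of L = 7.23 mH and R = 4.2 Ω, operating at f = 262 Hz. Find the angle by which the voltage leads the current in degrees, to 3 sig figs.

ω = 2πf = 1646 rad/s
X_L = ωL = 11.9 Ω
Parallel: admittances add. Y = 1/R + 1/(jωL)
Y = (0.238 − j0.0840) S
|Y| = 0.252 S → |Z| = 1/|Y| = 3.96 Ω, ∠Z = −∠Y = 19.4°

19.4°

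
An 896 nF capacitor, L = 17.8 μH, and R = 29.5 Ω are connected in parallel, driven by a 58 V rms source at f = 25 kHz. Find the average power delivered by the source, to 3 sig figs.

114 W

ω = 2πf = 157100 rad/s
X_L = ωL = 2.80 Ω
X_C = 1/(ωC) = 7.11 Ω
Parallel: admittances add. Y = 1/R + 1/(jωL) + jωC
Y = (0.0339 − j0.217) S
|Y| = 0.220 S → |Z| = 1/|Y| = 4.55 Ω, ∠Z = −∠Y = 81.1°
I = V/|Z| = 12.7 A
P = VI cos φ = 58 × 12.7 × cos(81.1°) = 114 W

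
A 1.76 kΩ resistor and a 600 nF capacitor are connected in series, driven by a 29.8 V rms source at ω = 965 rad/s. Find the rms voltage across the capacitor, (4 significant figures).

X_C = 1/(ωC) = 1727 Ω
Z = 1760 − j1727 Ω
|Z| = √(1760² + 1727²) = 2466 Ω
I = V/|Z| = 12.08 mA
V_C = I·|Z_C| = 0.01208 × 1727 = 20.87 V

20.87 V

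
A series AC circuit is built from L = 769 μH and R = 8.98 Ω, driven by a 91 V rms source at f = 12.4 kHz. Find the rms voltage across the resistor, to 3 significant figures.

ω = 2πf = 77910 rad/s
X_L = ωL = 59.9 Ω
Z = 8.98 + j59.9 Ω
|Z| = √(8.98² + 59.9²) = 60.6 Ω
I = V/|Z| = 1.50 A
V_R = I·|Z_R| = 1.50 × 8.98 = 13.5 V

13.5 V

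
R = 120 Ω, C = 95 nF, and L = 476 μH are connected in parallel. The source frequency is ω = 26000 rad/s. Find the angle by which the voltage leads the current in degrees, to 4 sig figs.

83.93°

X_L = ωL = 12.38 Ω
X_C = 1/(ωC) = 404.9 Ω
Parallel: admittances add. Y = 1/R + 1/(jωL) + jωC
Y = (0.008333 − j0.07833) S
|Y| = 0.07877 S → |Z| = 1/|Y| = 12.69 Ω, ∠Z = −∠Y = 83.93°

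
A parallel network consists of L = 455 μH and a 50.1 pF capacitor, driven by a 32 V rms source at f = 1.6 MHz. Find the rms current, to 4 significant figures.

9.121 mA

ω = 2πf = 1.005e+07 rad/s
X_L = ωL = 4574 Ω
X_C = 1/(ωC) = 1985 Ω
Parallel: admittances add. Y = 1/(jωL) + jωC
Y = (0 + j0.0002850) S
|Y| = 0.0002850 S → |Z| = 1/|Y| = 3508 Ω, ∠Z = −∠Y = -90.00°
I = V/|Z| = 32/3508 = 9.121 mA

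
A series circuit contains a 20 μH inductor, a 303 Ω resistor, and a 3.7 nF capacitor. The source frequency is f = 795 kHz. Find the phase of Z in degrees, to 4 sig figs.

8.595°

ω = 2πf = 4.995e+06 rad/s
X_L = ωL = 99.90 Ω
X_C = 1/(ωC) = 54.11 Ω
Net reactance X = X_L − X_C = 45.80 Ω
Z = 303.0 + j45.80 Ω
|Z| = √(303.0² + 45.80²) = 306.4 Ω
∠Z = arctan(45.80/303.0) = 8.595°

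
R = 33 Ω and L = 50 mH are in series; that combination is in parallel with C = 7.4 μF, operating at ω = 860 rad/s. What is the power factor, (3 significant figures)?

X_L = ωL = 43.0 Ω
X_C = 1/(ωC) = 157 Ω
Branch 1 (R+jX_L): Z₁ = 33.0 + j43.0 Ω, |Z₁| = 54.2 Ω
Branch 2 (−jX_C): Z₂ = −j157 Ω
Parallel: Z = Z₁Z₂/(Z₁+Z₂), |Z| = 71.7 Ω, ∠Z = 36.4°
cos φ = cos(36.4°) = 0.805

0.805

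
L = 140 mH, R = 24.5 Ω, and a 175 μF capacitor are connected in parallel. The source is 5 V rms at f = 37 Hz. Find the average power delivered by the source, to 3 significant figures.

ω = 2πf = 232.5 rad/s
X_L = ωL = 32.5 Ω
X_C = 1/(ωC) = 24.6 Ω
Parallel: admittances add. Y = 1/R + 1/(jωL) + jωC
Y = (0.0408 + j0.00996) S
|Y| = 0.0420 S → |Z| = 1/|Y| = 23.8 Ω, ∠Z = −∠Y = -13.7°
I = V/|Z| = 210 mA
P = VI cos φ = 5 × 0.210 × cos(-13.7°) = 1.02 W

1.02 W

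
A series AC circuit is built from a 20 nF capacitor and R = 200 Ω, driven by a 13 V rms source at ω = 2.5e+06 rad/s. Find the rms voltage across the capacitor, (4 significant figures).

1.294 V

X_C = 1/(ωC) = 20.00 Ω
Z = 200.0 − j20.00 Ω
|Z| = √(200.0² + 20.00²) = 201.0 Ω
I = V/|Z| = 64.68 mA
V_C = I·|Z_C| = 0.06468 × 20.00 = 1.294 V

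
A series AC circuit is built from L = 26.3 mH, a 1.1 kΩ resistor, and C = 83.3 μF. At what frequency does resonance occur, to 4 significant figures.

ω₀ = 1/√(LC) = 1/√(0.0263 × 8.33e-05) = 675.6 rad/s
f₀ = ω₀/(2π) = 107.5 Hz

107.5 Hz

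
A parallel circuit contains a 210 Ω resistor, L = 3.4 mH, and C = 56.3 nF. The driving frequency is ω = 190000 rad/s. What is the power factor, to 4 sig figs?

X_L = ωL = 646.0 Ω
X_C = 1/(ωC) = 93.48 Ω
Parallel: admittances add. Y = 1/R + 1/(jωL) + jωC
Y = (0.004762 + j0.009149) S
|Y| = 0.01031 S → |Z| = 1/|Y| = 96.95 Ω, ∠Z = −∠Y = -62.50°
cos φ = cos(-62.50°) = 0.4617

0.4617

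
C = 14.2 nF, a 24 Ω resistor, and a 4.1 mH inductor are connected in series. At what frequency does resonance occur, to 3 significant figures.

ω₀ = 1/√(LC) = 1/√(0.0041 × 1.42e-08) = 131100 rad/s
f₀ = ω₀/(2π) = 20.9 kHz

20.9 kHz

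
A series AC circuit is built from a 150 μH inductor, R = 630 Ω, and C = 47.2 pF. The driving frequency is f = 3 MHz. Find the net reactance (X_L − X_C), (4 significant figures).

1703 Ω

ω = 2πf = 1.885e+07 rad/s
X_L = ωL = 2827 Ω
X_C = 1/(ωC) = 1124 Ω
X = 2827 − 1124 = 1703 Ω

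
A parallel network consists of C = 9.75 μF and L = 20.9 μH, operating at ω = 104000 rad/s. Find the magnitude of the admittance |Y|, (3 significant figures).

X_L = ωL = 2.17 Ω
X_C = 1/(ωC) = 0.986 Ω
Parallel: admittances add. Y = 1/(jωL) + jωC
Y = (0 + j0.554) S
|Y| = 0.554 S → |Z| = 1/|Y| = 1.81 Ω, ∠Z = −∠Y = -90.0°

554 mS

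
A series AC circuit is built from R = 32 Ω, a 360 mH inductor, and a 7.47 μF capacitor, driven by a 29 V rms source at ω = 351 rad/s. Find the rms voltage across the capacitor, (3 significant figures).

X_L = ωL = 126 Ω
X_C = 1/(ωC) = 381 Ω
Net reactance X = X_L − X_C = -255 Ω
Z = 32.0 − j255 Ω
|Z| = √(32.0² + 255²) = 257 Ω
I = V/|Z| = 113 mA
V_C = I·|Z_C| = 0.113 × 381 = 43.0 V

43.0 V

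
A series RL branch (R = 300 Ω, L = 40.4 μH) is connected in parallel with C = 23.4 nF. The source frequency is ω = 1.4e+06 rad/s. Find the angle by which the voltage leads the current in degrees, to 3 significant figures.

-84.3°

X_L = ωL = 56.6 Ω
X_C = 1/(ωC) = 30.5 Ω
Branch 1 (R+jX_L): Z₁ = 300 + j56.6 Ω, |Z₁| = 305 Ω
Branch 2 (−jX_C): Z₂ = −j30.5 Ω
Parallel: Z = Z₁Z₂/(Z₁+Z₂), |Z| = 30.9 Ω, ∠Z = -84.3°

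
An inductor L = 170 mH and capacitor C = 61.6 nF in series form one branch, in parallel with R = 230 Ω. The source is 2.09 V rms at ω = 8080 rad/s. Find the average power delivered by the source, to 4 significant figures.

18.99 mW

X_L = ωL = 1374 Ω
X_C = 1/(ωC) = 2009 Ω
Branch 1: Z₁ = R = 230.0 Ω
Branch 2 (series LC): Z₂ = j(X_L − X_C) = −j635.5 Ω
Parallel: Z = Z₁Z₂/(Z₁+Z₂), |Z| = 216.3 Ω, ∠Z = -19.90°
I = V/|Z| = 9.664 mA
P = VI cos φ = 2.09 × 0.009664 × cos(-19.90°) = 18.99 mW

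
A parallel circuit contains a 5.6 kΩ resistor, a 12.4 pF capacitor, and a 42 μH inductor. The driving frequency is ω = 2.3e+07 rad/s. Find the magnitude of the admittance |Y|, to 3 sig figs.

771 μS

X_L = ωL = 966 Ω
X_C = 1/(ωC) = 3510 Ω
Parallel: admittances add. Y = 1/R + 1/(jωL) + jωC
Y = (0.000179 − j0.000750) S
|Y| = 0.000771 S → |Z| = 1/|Y| = 1300 Ω, ∠Z = −∠Y = 76.6°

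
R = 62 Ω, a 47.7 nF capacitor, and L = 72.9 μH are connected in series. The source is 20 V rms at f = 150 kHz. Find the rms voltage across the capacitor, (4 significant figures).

5.742 V

ω = 2πf = 942500 rad/s
X_L = ωL = 68.71 Ω
X_C = 1/(ωC) = 22.24 Ω
Net reactance X = X_L − X_C = 46.46 Ω
Z = 62.00 + j46.46 Ω
|Z| = √(62.00² + 46.46²) = 77.48 Ω
I = V/|Z| = 258.1 mA
V_C = I·|Z_C| = 0.2581 × 22.24 = 5.742 V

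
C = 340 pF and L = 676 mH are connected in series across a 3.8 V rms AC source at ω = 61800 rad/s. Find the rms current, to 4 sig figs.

X_L = ωL = 41780 Ω
X_C = 1/(ωC) = 47590 Ω
Net reactance X = X_L − X_C = -5815 Ω
Z = − j5815 Ω
|Z| = √(0² + 5815²) = 5815 Ω
I = V/|Z| = 3.8/5815 = 653.5 μA

653.5 μA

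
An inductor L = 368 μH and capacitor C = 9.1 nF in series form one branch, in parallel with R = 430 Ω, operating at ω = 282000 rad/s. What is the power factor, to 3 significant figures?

0.554

X_L = ωL = 104 Ω
X_C = 1/(ωC) = 390 Ω
Branch 1: Z₁ = R = 430 Ω
Branch 2 (series LC): Z₂ = j(X_L − X_C) = −j286 Ω
Parallel: Z = Z₁Z₂/(Z₁+Z₂), |Z| = 238 Ω, ∠Z = -56.4°
cos φ = cos(-56.4°) = 0.554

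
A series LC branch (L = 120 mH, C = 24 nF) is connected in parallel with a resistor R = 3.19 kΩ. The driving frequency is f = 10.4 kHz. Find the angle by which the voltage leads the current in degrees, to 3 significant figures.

ω = 2πf = 65350 rad/s
X_L = ωL = 7840 Ω
X_C = 1/(ωC) = 638 Ω
Branch 1: Z₁ = R = 3190 Ω
Branch 2 (series LC): Z₂ = j(X_L − X_C) = j7200 Ω
Parallel: Z = Z₁Z₂/(Z₁+Z₂), |Z| = 2920 Ω, ∠Z = 23.9°

23.9°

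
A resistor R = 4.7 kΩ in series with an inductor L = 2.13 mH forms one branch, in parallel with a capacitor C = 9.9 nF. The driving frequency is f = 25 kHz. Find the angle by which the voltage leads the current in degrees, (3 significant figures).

ω = 2πf = 157100 rad/s
X_L = ωL = 335 Ω
X_C = 1/(ωC) = 643 Ω
Branch 1 (R+jX_L): Z₁ = 4700 + j335 Ω, |Z₁| = 4710 Ω
Branch 2 (−jX_C): Z₂ = −j643 Ω
Parallel: Z = Z₁Z₂/(Z₁+Z₂), |Z| = 643 Ω, ∠Z = -82.2°

-82.2°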